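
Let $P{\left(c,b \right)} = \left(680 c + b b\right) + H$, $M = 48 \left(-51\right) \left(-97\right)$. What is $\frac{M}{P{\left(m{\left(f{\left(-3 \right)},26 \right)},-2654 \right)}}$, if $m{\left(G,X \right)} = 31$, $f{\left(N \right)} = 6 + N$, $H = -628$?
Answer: $\frac{29682}{883021} \approx 0.033614$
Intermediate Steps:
$M = 237456$ ($M = \left(-2448\right) \left(-97\right) = 237456$)
$P{\left(c,b \right)} = -628 + b^{2} + 680 c$ ($P{\left(c,b \right)} = \left(680 c + b b\right) - 628 = \left(680 c + b^{2}\right) - 628 = \left(b^{2} + 680 c\right) - 628 = -628 + b^{2} + 680 c$)
$\frac{M}{P{\left(m{\left(f{\left(-3 \right)},26 \right)},-2654 \right)}} = \frac{237456}{-628 + \left(-2654\right)^{2} + 680 \cdot 31} = \frac{237456}{-628 + 7043716 + 21080} = \frac{237456}{7064168} = 237456 \cdot \frac{1}{7064168} = \frac{29682}{883021}$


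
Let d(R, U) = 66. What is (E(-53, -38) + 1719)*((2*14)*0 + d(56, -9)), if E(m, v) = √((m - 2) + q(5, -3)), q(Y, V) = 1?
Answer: 113454 + 198*I*√6 ≈ 1.1345e+5 + 485.0*I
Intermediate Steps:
E(m, v) = √(-1 + m) (E(m, v) = √((m - 2) + 1) = √((-2 + m) + 1) = √(-1 + m))
(E(-53, -38) + 1719)*((2*14)*0 + d(56, -9)) = (√(-1 - 53) + 1719)*((2*14)*0 + 66) = (√(-54) + 1719)*(28*0 + 66) = (3*I*√6 + 1719)*(0 + 66) = (1719 + 3*I*√6)*66 = 113454 + 198*I*√6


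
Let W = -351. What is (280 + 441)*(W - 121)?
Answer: -340312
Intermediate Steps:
(280 + 441)*(W - 121) = (280 + 441)*(-351 - 121) = 721*(-472) = -340312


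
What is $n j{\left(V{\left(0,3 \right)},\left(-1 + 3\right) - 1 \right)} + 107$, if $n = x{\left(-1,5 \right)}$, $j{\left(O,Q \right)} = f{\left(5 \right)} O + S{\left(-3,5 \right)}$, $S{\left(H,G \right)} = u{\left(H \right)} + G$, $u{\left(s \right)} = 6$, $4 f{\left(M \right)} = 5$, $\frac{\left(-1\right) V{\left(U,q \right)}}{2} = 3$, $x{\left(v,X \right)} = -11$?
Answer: $\frac{137}{2} \approx 68.5$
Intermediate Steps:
$V{\left(U,q \right)} = -6$ ($V{\left(U,q \right)} = \left(-2\right) 3 = -6$)
$f{\left(M \right)} = \frac{5}{4}$ ($f{\left(M \right)} = \frac{1}{4} \cdot 5 = \frac{5}{4}$)
$S{\left(H,G \right)} = 6 + G$
$j{\left(O,Q \right)} = 11 + \frac{5 O}{4}$ ($j{\left(O,Q \right)} = \frac{5 O}{4} + \left(6 + 5\right) = \frac{5 O}{4} + 11 = 11 + \frac{5 O}{4}$)
$n = -11$
$n j{\left(V{\left(0,3 \right)},\left(-1 + 3\right) - 1 \right)} + 107 = - 11 \left(11 + \frac{5}{4} \left(-6\right)\right) + 107 = - 11 \left(11 - \frac{15}{2}\right) + 107 = \left(-11\right) \frac{7}{2} + 107 = - \frac{77}{2} + 107 = \frac{137}{2}$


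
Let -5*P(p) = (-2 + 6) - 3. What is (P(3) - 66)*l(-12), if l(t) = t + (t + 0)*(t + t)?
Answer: -91356/5 ≈ -18271.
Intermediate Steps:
l(t) = t + 2*t² (l(t) = t + t*(2*t) = t + 2*t²)
P(p) = -⅕ (P(p) = -((-2 + 6) - 3)/5 = -(4 - 3)/5 = -⅕*1 = -⅕)
(P(3) - 66)*l(-12) = (-⅕ - 66)*(-12*(1 + 2*(-12))) = -(-3972)*(1 - 24)/5 = -(-3972)*(-23)/5 = -331/5*276 = -91356/5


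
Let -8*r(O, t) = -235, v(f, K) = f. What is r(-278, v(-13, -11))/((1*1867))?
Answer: 235/14936 ≈ 0.015734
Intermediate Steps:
r(O, t) = 235/8 (r(O, t) = -⅛*(-235) = 235/8)
r(-278, v(-13, -11))/((1*1867)) = 235/(8*((1*1867))) = (235/8)/1867 = (235/8)*(1/1867) = 235/14936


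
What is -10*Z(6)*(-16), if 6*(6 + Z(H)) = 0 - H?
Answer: -1120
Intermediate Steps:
Z(H) = -6 - H/6 (Z(H) = -6 + (0 - H)/6 = -6 + (-H)/6 = -6 - H/6)
-10*Z(6)*(-16) = -10*(-6 - ⅙*6)*(-16) = -10*(-6 - 1)*(-16) = -10*(-7)*(-16) = 70*(-16) = -1120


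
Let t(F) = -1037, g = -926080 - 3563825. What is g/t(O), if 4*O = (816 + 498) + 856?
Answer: 73605/17 ≈ 4329.7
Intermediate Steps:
g = -4489905
O = 1085/2 (O = ((816 + 498) + 856)/4 = (1314 + 856)/4 = (¼)*2170 = 1085/2 ≈ 542.50)
g/t(O) = -4489905/(-1037) = -4489905*(-1/1037) = 73605/17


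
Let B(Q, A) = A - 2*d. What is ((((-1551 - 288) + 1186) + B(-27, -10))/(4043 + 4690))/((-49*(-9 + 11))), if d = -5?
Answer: 653/855834 ≈ 0.00076300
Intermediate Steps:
B(Q, A) = 10 + A (B(Q, A) = A - 2*(-5) = A + 10 = 10 + A)
((((-1551 - 288) + 1186) + B(-27, -10))/(4043 + 4690))/((-49*(-9 + 11))) = ((((-1551 - 288) + 1186) + (10 - 10))/(4043 + 4690))/((-49*(-9 + 11))) = (((-1839 + 1186) + 0)/8733)/((-49*2)) = ((-653 + 0)*(1/8733))/(-98) = -653*1/8733*(-1/98) = -653/8733*(-1/98) = 653/855834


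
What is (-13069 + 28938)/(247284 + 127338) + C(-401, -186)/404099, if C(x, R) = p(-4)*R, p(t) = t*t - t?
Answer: 5019053191/151384375578 ≈ 0.033154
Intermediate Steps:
p(t) = t**2 - t
C(x, R) = 20*R (C(x, R) = (-4*(-1 - 4))*R = (-4*(-5))*R = 20*R)
(-13069 + 28938)/(247284 + 127338) + C(-401, -186)/404099 = (-13069 + 28938)/(247284 + 127338) + (20*(-186))/404099 = 15869/374622 - 3720*1/404099 = 15869*(1/374622) - 3720/404099 = 15869/374622 - 3720/404099 = 5019053191/151384375578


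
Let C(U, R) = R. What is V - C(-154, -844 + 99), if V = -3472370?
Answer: -3471625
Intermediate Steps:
V - C(-154, -844 + 99) = -3472370 - (-844 + 99) = -3472370 - 1*(-745) = -3472370 + 745 = -3471625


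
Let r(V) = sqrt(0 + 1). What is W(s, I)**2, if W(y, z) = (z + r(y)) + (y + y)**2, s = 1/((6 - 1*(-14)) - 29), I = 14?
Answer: 1485961/6561 ≈ 226.48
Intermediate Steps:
s = -1/9 (s = 1/((6 + 14) - 29) = 1/(20 - 29) = 1/(-9) = -1/9 ≈ -0.11111)
r(V) = 1 (r(V) = sqrt(1) = 1)
W(y, z) = 1 + z + 4*y**2 (W(y, z) = (z + 1) + (y + y)**2 = (1 + z) + (2*y)**2 = (1 + z) + 4*y**2 = 1 + z + 4*y**2)
W(s, I)**2 = (1 + 14 + 4*(-1/9)**2)**2 = (1 + 14 + 4*(1/81))**2 = (1 + 14 + 4/81)**2 = (1219/81)**2 = 1485961/6561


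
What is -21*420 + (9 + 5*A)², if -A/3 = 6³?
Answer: 10430541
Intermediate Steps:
A = -648 (A = -3*6³ = -3*216 = -648)
-21*420 + (9 + 5*A)² = -21*420 + (9 + 5*(-648))² = -8820 + (9 - 3240)² = -8820 + (-3231)² = -8820 + 10439361 = 10430541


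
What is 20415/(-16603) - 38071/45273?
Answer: -1556341108/751667619 ≈ -2.0705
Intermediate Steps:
20415/(-16603) - 38071/45273 = 20415*(-1/16603) - 38071*1/45273 = -20415/16603 - 38071/45273 = -1556341108/751667619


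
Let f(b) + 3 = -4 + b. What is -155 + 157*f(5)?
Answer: -469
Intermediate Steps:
f(b) = -7 + b (f(b) = -3 + (-4 + b) = -7 + b)
-155 + 157*f(5) = -155 + 157*(-7 + 5) = -155 + 157*(-2) = -155 - 314 = -469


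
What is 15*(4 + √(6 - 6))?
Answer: 60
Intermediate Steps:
15*(4 + √(6 - 6)) = 15*(4 + √0) = 15*(4 + 0) = 15*4 = 60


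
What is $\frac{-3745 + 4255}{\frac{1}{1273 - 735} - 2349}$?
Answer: $- \frac{274380}{1263761} \approx -0.21711$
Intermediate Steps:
$\frac{-3745 + 4255}{\frac{1}{1273 - 735} - 2349} = \frac{510}{\frac{1}{538} - 2349} = \frac{510}{- \frac{1263761}{538}} = 510 \left(- \frac{538}{1263761}\right) = - \frac{274380}{1263761}$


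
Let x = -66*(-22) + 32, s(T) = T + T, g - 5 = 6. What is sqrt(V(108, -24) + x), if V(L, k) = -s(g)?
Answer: sqrt(1462) ≈ 38.236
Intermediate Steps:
g = 11 (g = 5 + 6 = 11)
s(T) = 2*T
x = 1484 (x = 1452 + 32 = 1484)
V(L, k) = -22 (V(L, k) = -2*11 = -1*22 = -22)
sqrt(V(108, -24) + x) = sqrt(-22 + 1484) = sqrt(1462)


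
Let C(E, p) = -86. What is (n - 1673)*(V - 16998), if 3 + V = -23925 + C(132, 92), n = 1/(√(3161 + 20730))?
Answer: 68613076 - 41012*√23891/23891 ≈ 6.8613e+7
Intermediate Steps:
n = √23891/23891 (n = 1/(√23891) = √23891/23891 ≈ 0.0064697)
V = -24014 (V = -3 + (-23925 - 86) = -3 - 24011 = -24014)
(n - 1673)*(V - 16998) = (√23891/23891 - 1673)*(-24014 - 16998) = (-1673 + √23891/23891)*(-41012) = 68613076 - 41012*√23891/23891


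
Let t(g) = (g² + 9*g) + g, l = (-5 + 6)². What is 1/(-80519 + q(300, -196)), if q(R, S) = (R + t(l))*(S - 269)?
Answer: -1/225134 ≈ -4.4418e-6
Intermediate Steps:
l = 1 (l = 1² = 1)
t(g) = g² + 10*g
q(R, S) = (-269 + S)*(11 + R) (q(R, S) = (R + 1*(10 + 1))*(S - 269) = (R + 1*11)*(-269 + S) = (R + 11)*(-269 + S) = (11 + R)*(-269 + S) = (-269 + S)*(11 + R))
1/(-80519 + q(300, -196)) = 1/(-80519 + (-2959 - 269*300 + 11*(-196) + 300*(-196))) = 1/(-80519 + (-2959 - 80700 - 2156 - 58800)) = 1/(-80519 - 144615) = 1/(-225134) = -1/225134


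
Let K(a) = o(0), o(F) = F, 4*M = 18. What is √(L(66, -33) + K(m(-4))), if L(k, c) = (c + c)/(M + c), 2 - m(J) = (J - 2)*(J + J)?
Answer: 2*√209/19 ≈ 1.5218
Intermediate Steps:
M = 9/2 (M = (¼)*18 = 9/2 ≈ 4.5000)
m(J) = 2 - 2*J*(-2 + J) (m(J) = 2 - (J - 2)*(J + J) = 2 - (-2 + J)*2*J = 2 - 2*J*(-2 + J))
L(k, c) = 2*c/(9/2 + c) (L(k, c) = (c + c)/(9/2 + c) = (2*c)/(9/2 + c) = 2*c/(9/2 + c))
K(a) = 0
√(L(66, -33) + K(m(-4))) = √(4*(-33)/(9 + 2*(-33)) + 0) = √(4*(-33)/(9 - 66) + 0) = √(4*(-33)/(-57) + 0) = √(4*(-33)*(-1/57) + 0) = √(44/19 + 0) = √(44/19) = 2*√209/19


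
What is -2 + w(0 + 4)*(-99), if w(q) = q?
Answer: -398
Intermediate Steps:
-2 + w(0 + 4)*(-99) = -2 + (0 + 4)*(-99) = -2 + 4*(-99) = -2 - 396 = -398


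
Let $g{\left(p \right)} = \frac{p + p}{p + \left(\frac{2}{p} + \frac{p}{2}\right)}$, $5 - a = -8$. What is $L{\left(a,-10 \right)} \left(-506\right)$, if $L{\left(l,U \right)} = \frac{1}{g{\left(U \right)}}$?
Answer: $- \frac{9614}{25} \approx -384.56$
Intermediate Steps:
$a = 13$ ($a = 5 - -8 = 5 + 8 = 13$)
$g{\left(p \right)} = \frac{2 p}{\frac{2}{p} + \frac{3 p}{2}}$ ($g{\left(p \right)} = \frac{2 p}{p + \left(\frac{2}{p} + p \frac{1}{2}\right)} = \frac{2 p}{p + \left(\frac{2}{p} + \frac{p}{2}\right)} = \frac{2 p}{p + \left(\frac{p}{2} + \frac{2}{p}\right)} = \frac{2 p}{\frac{2}{p} + \frac{3 p}{2}}$)
$L{\left(l,U \right)} = \frac{4 + 3 U^{2}}{4 U^{2}}$ ($L{\left(l,U \right)} = \frac{1}{4 U^{2} \frac{1}{4 + 3 U^{2}}} = \frac{4 + 3 U^{2}}{4 U^{2}}$)
$L{\left(a,-10 \right)} \left(-506\right) = \left(\frac{3}{4} + \frac{1}{100}\right) \left(-506\right) = \frac{19}{25} \left(-506\right) = - \frac{9614}{25}$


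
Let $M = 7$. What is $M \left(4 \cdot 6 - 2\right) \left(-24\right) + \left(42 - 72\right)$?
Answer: $-3726$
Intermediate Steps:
$M \left(4 \cdot 6 - 2\right) \left(-24\right) + \left(42 - 72\right) = 7 \left(4 \cdot 6 - 2\right) \left(-24\right) + \left(42 - 72\right) = 7 \left(24 - 2\right) \left(-24\right) + \left(42 - 72\right) = 7 \cdot 22 \left(-24\right) - 30 = 154 \left(-24\right) - 30 = -3696 - 30 = -3726$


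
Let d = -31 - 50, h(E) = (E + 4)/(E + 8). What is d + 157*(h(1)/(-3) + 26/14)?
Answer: 34303/189 ≈ 181.50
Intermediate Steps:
h(E) = (4 + E)/(8 + E)
d = -81
d + 157*(h(1)/(-3) + 26/14) = -81 + 157*(((4 + 1)/(8 + 1))/(-3) + 26/14) = -81 + 157*((5/9)*(-⅓) + 26*(1/14)) = -81 + 157*(((⅑)*5)*(-⅓) + 13/7) = -81 + 157*((5/9)*(-⅓) + 13/7) = -81 + 157*(-5/27 + 13/7) = -81 + 157*(316/189) = -81 + 49612/189 = 34303/189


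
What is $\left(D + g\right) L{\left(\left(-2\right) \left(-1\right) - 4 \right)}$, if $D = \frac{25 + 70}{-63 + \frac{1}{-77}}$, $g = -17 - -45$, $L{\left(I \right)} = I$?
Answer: $- \frac{128541}{2426} \approx -52.985$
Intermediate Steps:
$g = 28$ ($g = -17 + 45 = 28$)
$D = - \frac{7315}{4852}$ ($D = \frac{95}{-63 - \frac{1}{77}} = \frac{95}{- \frac{4852}{77}} = 95 \left(- \frac{77}{4852}\right) = - \frac{7315}{4852} \approx -1.5076$)
$\left(D + g\right) L{\left(\left(-2\right) \left(-1\right) - 4 \right)} = \left(- \frac{7315}{4852} + 28\right) \left(\left(-2\right) \left(-1\right) - 4\right) = \frac{128541 \left(2 - 4\right)}{4852} = \frac{128541}{4852} \left(-2\right) = - \frac{128541}{2426}$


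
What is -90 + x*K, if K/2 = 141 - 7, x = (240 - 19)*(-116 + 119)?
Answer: 177594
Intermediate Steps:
x = 663 (x = 221*3 = 663)
K = 268 (K = 2*(141 - 7) = 2*134 = 268)
-90 + x*K = -90 + 663*268 = -90 + 177684 = 177594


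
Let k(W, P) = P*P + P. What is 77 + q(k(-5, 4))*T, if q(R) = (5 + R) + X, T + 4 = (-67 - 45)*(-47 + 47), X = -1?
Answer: -19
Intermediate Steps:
k(W, P) = P + P² (k(W, P) = P² + P = P + P²)
T = -4 (T = -4 + (-67 - 45)*(-47 + 47) = -4 - 112*0 = -4 + 0 = -4)
q(R) = 4 + R (q(R) = (5 + R) - 1 = 4 + R)
77 + q(k(-5, 4))*T = 77 + (4 + 4*(1 + 4))*(-4) = 77 + (4 + 4*5)*(-4) = 77 + (4 + 20)*(-4) = 77 + 24*(-4) = 77 - 96 = -19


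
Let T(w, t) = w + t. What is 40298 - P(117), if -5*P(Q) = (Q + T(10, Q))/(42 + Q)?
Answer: 32037154/795 ≈ 40298.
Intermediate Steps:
T(w, t) = t + w
P(Q) = -(10 + 2*Q)/(5*(42 + Q)) (P(Q) = -(Q + (Q + 10))/(5*(42 + Q)) = -(Q + (10 + Q))/(5*(42 + Q)) = -(10 + 2*Q)/(5*(42 + Q)))
40298 - P(117) = 40298 - 2*(-5 - 1*117)/(5*(42 + 117)) = 40298 - 2*(-5 - 117)/(5*159) = 40298 - 2*(-122)/(5*159) = 40298 - 1*(-244/795) = 40298 + 244/795 = 32037154/795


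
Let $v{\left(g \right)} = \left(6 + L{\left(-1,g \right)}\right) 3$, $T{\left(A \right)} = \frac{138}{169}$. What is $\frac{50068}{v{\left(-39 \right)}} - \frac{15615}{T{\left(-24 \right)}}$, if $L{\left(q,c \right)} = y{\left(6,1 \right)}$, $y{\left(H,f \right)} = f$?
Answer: $- \frac{16169417}{966} \approx -16739.0$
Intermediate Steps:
$T{\left(A \right)} = \frac{138}{169}$ ($T{\left(A \right)} = 138 \cdot \frac{1}{169} = \frac{138}{169}$)
$L{\left(q,c \right)} = 1$
$v{\left(g \right)} = 21$ ($v{\left(g \right)} = \left(6 + 1\right) 3 = 7 \cdot 3 = 21$)
$\frac{50068}{v{\left(-39 \right)}} - \frac{15615}{T{\left(-24 \right)}} = \frac{50068}{21} - \frac{15615}{\frac{138}{169}} = 50068 \cdot \frac{1}{21} - \frac{879645}{46} = \frac{50068}{21} - \frac{879645}{46} = - \frac{16169417}{966}$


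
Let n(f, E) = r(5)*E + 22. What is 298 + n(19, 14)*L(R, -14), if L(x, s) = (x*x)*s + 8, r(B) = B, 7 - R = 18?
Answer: -154814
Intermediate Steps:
R = -11 (R = 7 - 1*18 = 7 - 18 = -11)
L(x, s) = 8 + s*x² (L(x, s) = x²*s + 8 = s*x² + 8 = 8 + s*x²)
n(f, E) = 22 + 5*E (n(f, E) = 5*E + 22 = 22 + 5*E)
298 + n(19, 14)*L(R, -14) = 298 + (22 + 5*14)*(8 - 14*(-11)²) = 298 + (22 + 70)*(8 - 14*121) = 298 + 92*(8 - 1694) = 298 + 92*(-1686) = 298 - 155112 = -154814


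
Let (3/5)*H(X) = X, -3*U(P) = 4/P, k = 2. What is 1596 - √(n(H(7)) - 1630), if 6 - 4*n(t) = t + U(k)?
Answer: 1596 - 15*I*√29/2 ≈ 1596.0 - 40.389*I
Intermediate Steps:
U(P) = -4/(3*P)
H(X) = 5*X/3
n(t) = 5/3 - t/4 (n(t) = 3/2 - (t - 4/3/2)/4 = 3/2 - (t - 4/3*½)/4 = 3/2 - (t - ⅔)/4 = 3/2 - (-⅔ + t)/4 = 3/2 + (⅙ - t/4) = 5/3 - t/4)
1596 - √(n(H(7)) - 1630) = 1596 - √((5/3 - 5*7/12) - 1630) = 1596 - √((5/3 - ¼*35/3) - 1630) = 1596 - √((5/3 - 35/12) - 1630) = 1596 - √(-5/4 - 1630) = 1596 - √(-6525/4) = 1596 - 15*I*√29/2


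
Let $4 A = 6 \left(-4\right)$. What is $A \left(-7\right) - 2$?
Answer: $40$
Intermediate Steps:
$A = -6$ ($A = \frac{6 \left(-4\right)}{4} = \frac{1}{4} \left(-24\right) = -6$)
$A \left(-7\right) - 2 = \left(-6\right) \left(-7\right) - 2 = 42 - 2 = 40$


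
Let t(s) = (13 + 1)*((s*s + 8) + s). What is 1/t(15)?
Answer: 1/3472 ≈ 0.00028802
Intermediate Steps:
t(s) = 112 + 14*s + 14*s² (t(s) = 14*((s² + 8) + s) = 14*((8 + s²) + s) = 14*(8 + s + s²) = 112 + 14*s + 14*s²)
1/t(15) = 1/(112 + 14*15 + 14*15²) = 1/(112 + 210 + 14*225) = 1/(112 + 210 + 3150) = 1/3472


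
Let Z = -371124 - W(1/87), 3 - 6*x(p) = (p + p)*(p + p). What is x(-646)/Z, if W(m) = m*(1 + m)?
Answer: 4211545503/5618075288 ≈ 0.74964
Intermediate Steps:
x(p) = ½ - 2*p²/3 (x(p) = ½ - (p + p)*(p + p)/6 = ½ - 2*p*2*p/6 = ½ - 2*p²/3)
Z = -2809037644/7569 (Z = -371124 - (1 + 1/87)/87 = -371124 - 88/(87*87) = -371124 - 1*88/7569 = -371124 - 88/7569 = -2809037644/7569 ≈ -3.7112e+5)
x(-646)/Z = (½ - ⅔*(-646)²)/(-2809037644/7569) = (½ - ⅔*417316)*(-7569/2809037644) = (½ - 834632/3)*(-7569/2809037644) = -1669261/6*(-7569/2809037644) = 4211545503/5618075288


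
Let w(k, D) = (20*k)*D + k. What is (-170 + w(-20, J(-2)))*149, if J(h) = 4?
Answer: -266710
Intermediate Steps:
w(k, D) = k + 20*D*k (w(k, D) = 20*D*k + k = k + 20*D*k)
(-170 + w(-20, J(-2)))*149 = (-170 - 20*(1 + 20*4))*149 = (-170 - 20*(1 + 80))*149 = (-170 - 20*81)*149 = (-170 - 1620)*149 = -1790*149 = -266710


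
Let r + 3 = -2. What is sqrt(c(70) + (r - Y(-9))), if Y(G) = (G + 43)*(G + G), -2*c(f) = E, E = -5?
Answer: sqrt(2438)/2 ≈ 24.688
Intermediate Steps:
r = -5 (r = -3 - 2 = -5)
c(f) = 5/2 (c(f) = -1/2*(-5) = 5/2)
Y(G) = 2*G*(43 + G) (Y(G) = (43 + G)*(2*G) = 2*G*(43 + G))
sqrt(c(70) + (r - Y(-9))) = sqrt(5/2 + (-5 - 2*(-9)*(43 - 9))) = sqrt(5/2 + (-5 - 2*(-9)*34)) = sqrt(5/2 + (-5 - 1*(-612))) = sqrt(5/2 + (-5 + 612)) = sqrt(5/2 + 607) = sqrt(1219/2) = sqrt(2438)/2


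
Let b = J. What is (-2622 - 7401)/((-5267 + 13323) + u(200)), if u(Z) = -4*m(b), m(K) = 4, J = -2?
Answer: -3341/2680 ≈ -1.2466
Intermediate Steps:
b = -2
u(Z) = -16 (u(Z) = -4*4 = -16)
(-2622 - 7401)/((-5267 + 13323) + u(200)) = (-2622 - 7401)/((-5267 + 13323) - 16) = -10023/(8056 - 16) = -10023/8040 = -10023*1/8040 = -3341/2680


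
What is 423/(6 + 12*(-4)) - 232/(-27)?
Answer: -559/378 ≈ -1.4788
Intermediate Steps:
423/(6 + 12*(-4)) - 232/(-27) = 423/(6 - 48) - 232*(-1/27) = 423/(-42) + 232/27 = 423*(-1/42) + 232/27 = -141/14 + 232/27 = -559/378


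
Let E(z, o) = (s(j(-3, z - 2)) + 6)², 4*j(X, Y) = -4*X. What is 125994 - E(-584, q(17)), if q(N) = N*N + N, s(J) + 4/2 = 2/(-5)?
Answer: 3149526/25 ≈ 1.2598e+5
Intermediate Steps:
j(X, Y) = -X (j(X, Y) = (-4*X)/4 = -X)
s(J) = -12/5 (s(J) = -2 + 2/(-5) = -2 + 2*(-⅕) = -2 - ⅖ = -12/5)
q(N) = N + N² (q(N) = N² + N = N + N²)
E(z, o) = 324/25 (E(z, o) = (-12/5 + 6)² = (18/5)² = 324/25)
125994 - E(-584, q(17)) = 125994 - 1*324/25 = 125994 - 324/25 = 3149526/25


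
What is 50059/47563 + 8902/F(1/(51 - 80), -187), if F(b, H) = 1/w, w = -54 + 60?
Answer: 2540485015/47563 ≈ 53413.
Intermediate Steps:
w = 6
F(b, H) = ⅙ (F(b, H) = 1/6 = ⅙)
50059/47563 + 8902/F(1/(51 - 80), -187) = 50059/47563 + 8902/(⅙) = 50059*(1/47563) + 8902*6 = 50059/47563 + 53412 = 2540485015/47563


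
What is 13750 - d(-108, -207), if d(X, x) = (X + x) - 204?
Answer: 14269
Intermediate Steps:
d(X, x) = -204 + X + x
13750 - d(-108, -207) = 13750 - (-204 - 108 - 207) = 13750 - 1*(-519) = 13750 + 519 = 14269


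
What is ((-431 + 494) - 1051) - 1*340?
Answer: -1328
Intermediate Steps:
((-431 + 494) - 1051) - 1*340 = (63 - 1051) - 340 = -988 - 340 = -1328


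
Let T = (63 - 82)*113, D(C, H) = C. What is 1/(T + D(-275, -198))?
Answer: -1/2422 ≈ -0.00041288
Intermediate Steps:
T = -2147 (T = -19*113 = -2147)
1/(T + D(-275, -198)) = 1/(-2147 - 275) = 1/(-2422) = -1/2422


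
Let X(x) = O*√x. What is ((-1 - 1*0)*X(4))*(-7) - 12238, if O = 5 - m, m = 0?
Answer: -12168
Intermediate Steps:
O = 5 (O = 5 - 1*0 = 5 + 0 = 5)
X(x) = 5*√x
((-1 - 1*0)*X(4))*(-7) - 12238 = ((-1 - 1*0)*(5*√4))*(-7) - 12238 = ((-1 + 0)*(5*2))*(-7) - 12238 = -1*10*(-7) - 12238 = -10*(-7) - 12238 = 70 - 12238 = -12168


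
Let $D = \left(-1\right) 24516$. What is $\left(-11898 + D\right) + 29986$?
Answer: $-6428$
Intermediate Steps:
$D = -24516$
$\left(-11898 + D\right) + 29986 = \left(-11898 - 24516\right) + 29986 = -36414 + 29986 = -6428$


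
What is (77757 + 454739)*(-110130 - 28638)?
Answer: -73893404928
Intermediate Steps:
(77757 + 454739)*(-110130 - 28638) = 532496*(-138768) = -73893404928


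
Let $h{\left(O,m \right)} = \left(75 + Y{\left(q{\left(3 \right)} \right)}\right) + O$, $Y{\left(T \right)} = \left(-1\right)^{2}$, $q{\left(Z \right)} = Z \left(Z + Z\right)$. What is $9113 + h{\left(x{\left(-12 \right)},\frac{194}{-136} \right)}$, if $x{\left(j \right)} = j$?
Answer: $9177$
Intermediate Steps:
$q{\left(Z \right)} = 2 Z^{2}$ ($q{\left(Z \right)} = Z 2 Z = 2 Z^{2}$)
$Y{\left(T \right)} = 1$
$h{\left(O,m \right)} = 76 + O$ ($h{\left(O,m \right)} = \left(75 + 1\right) + O = 76 + O$)
$9113 + h{\left(x{\left(-12 \right)},\frac{194}{-136} \right)} = 9113 + \left(76 - 12\right) = 9113 + 64 = 9177$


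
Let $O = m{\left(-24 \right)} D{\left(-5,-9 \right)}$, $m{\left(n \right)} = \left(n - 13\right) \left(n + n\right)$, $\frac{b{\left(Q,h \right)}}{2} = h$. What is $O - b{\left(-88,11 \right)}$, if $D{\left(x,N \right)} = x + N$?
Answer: $-24886$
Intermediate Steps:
$D{\left(x,N \right)} = N + x$
$b{\left(Q,h \right)} = 2 h$
$m{\left(n \right)} = 2 n \left(-13 + n\right)$ ($m{\left(n \right)} = \left(-13 + n\right) 2 n = 2 n \left(-13 + n\right)$)
$O = -24864$ ($O = 2 \left(-24\right) \left(-13 - 24\right) \left(-9 - 5\right) = 2 \left(-24\right) \left(-37\right) \left(-14\right) = 1776 \left(-14\right) = -24864$)
$O - b{\left(-88,11 \right)} = -24864 - 2 \cdot 11 = -24864 - 22 = -24886$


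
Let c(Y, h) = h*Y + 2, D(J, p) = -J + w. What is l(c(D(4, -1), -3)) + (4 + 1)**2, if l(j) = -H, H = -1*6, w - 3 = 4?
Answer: 31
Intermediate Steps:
w = 7 (w = 3 + 4 = 7)
D(J, p) = 7 - J (D(J, p) = -J + 7 = 7 - J)
c(Y, h) = 2 + Y*h (c(Y, h) = Y*h + 2 = 2 + Y*h)
H = -6
l(j) = 6 (l(j) = -1*(-6) = 6)
l(c(D(4, -1), -3)) + (4 + 1)**2 = 6 + (4 + 1)**2 = 6 + 5**2 = 6 + 25 = 31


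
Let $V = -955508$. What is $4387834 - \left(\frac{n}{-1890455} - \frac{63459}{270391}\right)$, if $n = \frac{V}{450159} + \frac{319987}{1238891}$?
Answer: $\frac{22742862939849464315451614558}{5183163657376270551699} \approx 4.3878 \cdot 10^{6}$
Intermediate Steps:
$n = - \frac{1039725233695}{557697933669}$ ($n = - \frac{955508}{450159} + \frac{319987}{1238891} = - \frac{1039725233695}{557697933669} \approx -1.8643$)
$4387834 - \left(\frac{n}{-1890455} - \frac{63459}{270391}\right) = 4387834 - \left(- \frac{1039725233695}{557697933669 \left(-1890455\right)} - \frac{63459}{270391}\right) = 4387834 - \left(\left(- \frac{1039725233695}{557697933669}\right) \left(- \frac{1}{1890455}\right) - \frac{5769}{24581}\right) = 4387834 - \left(\frac{207945046739}{210860569438845879} - \frac{5769}{24581}\right) = 4387834 - - \frac{1216449513595507984592}{5183163657376270551699} = 4387834 + \frac{1216449513595507984592}{5183163657376270551699} = \frac{22742862939849464315451614558}{5183163657376270551699}$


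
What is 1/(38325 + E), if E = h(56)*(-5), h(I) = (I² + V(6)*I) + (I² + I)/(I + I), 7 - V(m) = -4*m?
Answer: 2/27645 ≈ 7.2346e-5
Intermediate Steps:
V(m) = 7 + 4*m (V(m) = 7 - (-4)*m = 7 + 4*m)
h(I) = I² + 31*I + (I + I²)/(2*I) (h(I) = (I² + (7 + 4*6)*I) + (I² + I)/(I + I) = (I² + (7 + 24)*I) + (I + I²)/((2*I)) = (I² + 31*I) + (I + I²)*(1/(2*I)) = (I² + 31*I) + (I + I²)/(2*I) = I² + 31*I + (I + I²)/(2*I))
E = -49005/2 (E = (½ + 56² + (63/2)*56)*(-5) = (½ + 3136 + 1764)*(-5) = (9801/2)*(-5) = -49005/2 ≈ -24503.)
1/(38325 + E) = 1/(38325 - 49005/2) = 1/(27645/2) = 2/27645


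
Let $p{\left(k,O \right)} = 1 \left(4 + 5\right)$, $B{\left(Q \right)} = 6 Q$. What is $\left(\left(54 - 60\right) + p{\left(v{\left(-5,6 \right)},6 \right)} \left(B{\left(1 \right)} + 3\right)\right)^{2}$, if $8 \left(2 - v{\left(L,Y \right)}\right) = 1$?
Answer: $5625$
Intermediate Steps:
$v{\left(L,Y \right)} = \frac{15}{8}$ ($v{\left(L,Y \right)} = 2 - \frac{1}{8} = \frac{15}{8}$)
$p{\left(k,O \right)} = 9$ ($p{\left(k,O \right)} = 1 \cdot 9 = 9$)
$\left(\left(54 - 60\right) + p{\left(v{\left(-5,6 \right)},6 \right)} \left(B{\left(1 \right)} + 3\right)\right)^{2} = \left(\left(54 - 60\right) + 9 \left(6 \cdot 1 + 3\right)\right)^{2} = \left(\left(54 - 60\right) + 9 \left(6 + 3\right)\right)^{2} = \left(-6 + 9 \cdot 9\right)^{2} = \left(-6 + 81\right)^{2} = 75^{2} = 5625$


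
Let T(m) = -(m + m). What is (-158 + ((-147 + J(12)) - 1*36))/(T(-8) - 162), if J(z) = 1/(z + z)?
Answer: 8183/3504 ≈ 2.3353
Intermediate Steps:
J(z) = 1/(2*z)
T(m) = -2*m
(-158 + ((-147 + J(12)) - 1*36))/(T(-8) - 162) = (-158 + ((-147 + (½)/12) - 1*36))/(-2*(-8) - 162) = (-158 + ((-147 + (½)*(1/12)) - 36))/(16 - 162) = (-158 + ((-147 + 1/24) - 36))/(-146) = (-158 + (-3527/24 - 36))*(-1/146) = (-158 - 4391/24)*(-1/146) = -8183/24*(-1/146) = 8183/3504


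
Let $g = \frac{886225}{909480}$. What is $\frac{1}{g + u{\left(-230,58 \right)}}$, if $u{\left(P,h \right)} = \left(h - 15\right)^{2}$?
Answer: $\frac{181896}{336502949} \approx 0.00054055$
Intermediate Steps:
$u{\left(P,h \right)} = \left(-15 + h\right)^{2}$
$g = \frac{177245}{181896}$ ($g = 886225 \cdot \frac{1}{909480} = \frac{177245}{181896} \approx 0.97443$)
$\frac{1}{g + u{\left(-230,58 \right)}} = \frac{1}{\frac{177245}{181896} + \left(-15 + 58\right)^{2}} = \frac{1}{\frac{177245}{181896} + 43^{2}} = \frac{1}{\frac{177245}{181896} + 1849} = \frac{1}{\frac{336502949}{181896}} = \frac{181896}{336502949}$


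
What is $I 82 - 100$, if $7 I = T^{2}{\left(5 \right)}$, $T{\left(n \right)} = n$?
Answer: $\frac{1350}{7} \approx 192.86$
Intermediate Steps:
$I = \frac{25}{7}$ ($I = \frac{5^{2}}{7} = \frac{1}{7} \cdot 25 = \frac{25}{7} \approx 3.5714$)
$I 82 - 100 = \frac{25}{7} \cdot 82 - 100 = \frac{2050}{7} - 100 = \frac{1350}{7}$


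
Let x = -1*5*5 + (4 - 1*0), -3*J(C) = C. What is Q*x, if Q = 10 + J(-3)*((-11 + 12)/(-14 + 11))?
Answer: -203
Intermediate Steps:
J(C) = -C/3
x = -21 (x = -5*5 + (4 + 0) = -25 + 4 = -21)
Q = 29/3 (Q = 10 + (-⅓*(-3))*((-11 + 12)/(-14 + 11)) = 10 + 1*(1/(-3)) = 10 + 1*(1*(-⅓)) = 10 + 1*(-⅓) = 10 - ⅓ = 29/3 ≈ 9.6667)
Q*x = (29/3)*(-21) = -203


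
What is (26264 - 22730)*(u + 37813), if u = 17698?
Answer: 196175874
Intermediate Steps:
(26264 - 22730)*(u + 37813) = (26264 - 22730)*(17698 + 37813) = 3534*55511 = 196175874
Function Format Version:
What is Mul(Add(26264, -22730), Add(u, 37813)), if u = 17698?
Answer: 196175874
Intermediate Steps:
Mul(Add(26264, -22730), Add(u, 37813)) = Mul(Add(26264, -22730), Add(17698, 37813)) = Mul(3534, 55511) = 196175874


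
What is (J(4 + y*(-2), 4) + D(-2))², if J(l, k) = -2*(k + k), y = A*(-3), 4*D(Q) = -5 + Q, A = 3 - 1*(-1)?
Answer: 5041/16 ≈ 315.06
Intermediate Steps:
A = 4 (A = 3 + 1 = 4)
D(Q) = -5/4 + Q/4 (D(Q) = (-5 + Q)/4 = -5/4 + Q/4)
y = -12 (y = 4*(-3) = -12)
J(l, k) = -4*k
(J(4 + y*(-2), 4) + D(-2))² = (-4*4 + (-5/4 + (¼)*(-2)))² = (-16 + (-5/4 - ½))² = (-16 - 7/4)² = (-71/4)² = 5041/16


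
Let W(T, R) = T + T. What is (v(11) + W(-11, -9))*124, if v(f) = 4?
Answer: -2232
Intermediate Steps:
W(T, R) = 2*T
(v(11) + W(-11, -9))*124 = (4 + 2*(-11))*124 = (4 - 22)*124 = -18*124 = -2232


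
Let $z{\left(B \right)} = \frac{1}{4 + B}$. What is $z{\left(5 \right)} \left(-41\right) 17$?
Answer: $- \frac{697}{9} \approx -77.444$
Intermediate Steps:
$z{\left(5 \right)} \left(-41\right) 17 = \frac{1}{4 + 5} \left(-41\right) 17 = \frac{1}{9} \left(-41\right) 17 = \left(- \frac{41}{9}\right) 17 = - \frac{697}{9}$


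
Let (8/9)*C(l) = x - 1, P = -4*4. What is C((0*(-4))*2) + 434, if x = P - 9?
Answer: 1619/4 ≈ 404.75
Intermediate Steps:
P = -16
x = -25 (x = -16 - 9 = -25)
C(l) = -117/4 (C(l) = 9*(-25 - 1)/8 = (9/8)*(-26) = -117/4)
C((0*(-4))*2) + 434 = -117/4 + 434 = 1619/4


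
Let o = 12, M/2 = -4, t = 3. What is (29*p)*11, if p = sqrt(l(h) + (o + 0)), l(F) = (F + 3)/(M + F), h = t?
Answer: 957*sqrt(30)/5 ≈ 1048.3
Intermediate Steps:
M = -8 (M = 2*(-4) = -8)
h = 3
l(F) = (3 + F)/(-8 + F) (l(F) = (F + 3)/(-8 + F) = (3 + F)/(-8 + F))
p = 3*sqrt(30)/5 (p = sqrt((3 + 3)/(-8 + 3) + (12 + 0)) = sqrt(6/(-5) + 12) = sqrt(-1/5*6 + 12) = sqrt(-6/5 + 12) = sqrt(54/5) = 3*sqrt(30)/5 ≈ 3.2863)
(29*p)*11 = (29*(3*sqrt(30)/5))*11 = (87*sqrt(30)/5)*11 = 957*sqrt(30)/5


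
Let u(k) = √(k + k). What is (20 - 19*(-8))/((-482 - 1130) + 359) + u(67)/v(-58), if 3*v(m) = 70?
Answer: -172/1253 + 3*√134/70 ≈ 0.35884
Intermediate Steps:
u(k) = √2*√k (u(k) = √(2*k) = √2*√k)
v(m) = 70/3 (v(m) = (⅓)*70 = 70/3)
(20 - 19*(-8))/((-482 - 1130) + 359) + u(67)/v(-58) = (20 - 19*(-8))/((-482 - 1130) + 359) + (√2*√67)/(70/3) = (20 + 152)/(-1612 + 359) + √134*(3/70) = 172/(-1253) + 3*√134/70 = 172*(-1/1253) + 3*√134/70 = -172/1253 + 3*√134/70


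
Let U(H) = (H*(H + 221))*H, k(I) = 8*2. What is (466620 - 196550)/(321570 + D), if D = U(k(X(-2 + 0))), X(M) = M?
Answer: 135035/191121 ≈ 0.70654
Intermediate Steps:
k(I) = 16
U(H) = H²*(221 + H) (U(H) = (H*(221 + H))*H = H²*(221 + H))
D = 60672 (D = 16²*(221 + 16) = 256*237 = 60672)
(466620 - 196550)/(321570 + D) = (466620 - 196550)/(321570 + 60672) = 270070/382242 = 270070*(1/382242) = 135035/191121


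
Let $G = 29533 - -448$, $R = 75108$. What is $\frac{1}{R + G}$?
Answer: $\frac{1}{105089} \approx 9.5157 \cdot 10^{-6}$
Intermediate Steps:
$G = 29981$ ($G = 29533 + 448 = 29981$)
$\frac{1}{R + G} = \frac{1}{75108 + 29981} = \frac{1}{105089}$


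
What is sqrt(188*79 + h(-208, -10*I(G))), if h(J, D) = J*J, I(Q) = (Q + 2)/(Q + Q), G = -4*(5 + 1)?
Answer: 2*sqrt(14529) ≈ 241.07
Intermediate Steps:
G = -24 (G = -4*6 = -24)
I(Q) = (2 + Q)/(2*Q) (I(Q) = (2 + Q)/((2*Q)) = (2 + Q)*(1/(2*Q)) = (2 + Q)/(2*Q))
h(J, D) = J**2
sqrt(188*79 + h(-208, -10*I(G))) = sqrt(188*79 + (-208)**2) = sqrt(14852 + 43264) = sqrt(58116) = 2*sqrt(14529)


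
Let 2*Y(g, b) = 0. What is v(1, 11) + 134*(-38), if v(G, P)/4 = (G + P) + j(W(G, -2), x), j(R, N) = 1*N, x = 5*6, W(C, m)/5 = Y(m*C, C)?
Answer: -4924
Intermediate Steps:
Y(g, b) = 0 (Y(g, b) = (½)*0 = 0)
W(C, m) = 0 (W(C, m) = 5*0 = 0)
x = 30
j(R, N) = N
v(G, P) = 120 + 4*G + 4*P (v(G, P) = 4*((G + P) + 30) = 4*(30 + G + P) = 120 + 4*G + 4*P)
v(1, 11) + 134*(-38) = (120 + 4*1 + 4*11) + 134*(-38) = (120 + 4 + 44) - 5092 = 168 - 5092 = -4924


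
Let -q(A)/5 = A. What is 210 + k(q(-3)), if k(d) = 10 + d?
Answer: 235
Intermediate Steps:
q(A) = -5*A
210 + k(q(-3)) = 210 + (10 - 5*(-3)) = 210 + (10 + 15) = 210 + 25 = 235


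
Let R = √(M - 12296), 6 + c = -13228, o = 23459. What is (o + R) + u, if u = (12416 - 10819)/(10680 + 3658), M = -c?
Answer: 336356739/14338 + √938 ≈ 23490.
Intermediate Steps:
c = -13234 (c = -6 - 13228 = -13234)
M = 13234 (M = -1*(-13234) = 13234)
u = 1597/14338 ≈ 0.11138
R = √938 (R = √(13234 - 12296) = √938 ≈ 30.627)
(o + R) + u = (23459 + √938) + 1597/14338 = 336356739/14338 + √938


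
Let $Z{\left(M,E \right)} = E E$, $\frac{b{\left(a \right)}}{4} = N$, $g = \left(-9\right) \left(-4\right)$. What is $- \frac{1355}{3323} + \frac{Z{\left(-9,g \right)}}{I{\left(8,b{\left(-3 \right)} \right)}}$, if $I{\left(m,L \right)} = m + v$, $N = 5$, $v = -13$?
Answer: $- \frac{4313383}{16615} \approx -259.61$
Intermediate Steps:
$g = 36$
$b{\left(a \right)} = 20$ ($b{\left(a \right)} = 4 \cdot 5 = 20$)
$Z{\left(M,E \right)} = E^{2}$
$I{\left(m,L \right)} = -13 + m$ ($I{\left(m,L \right)} = m - 13 = -13 + m$)
$- \frac{1355}{3323} + \frac{Z{\left(-9,g \right)}}{I{\left(8,b{\left(-3 \right)} \right)}} = - \frac{1355}{3323} + \frac{36^{2}}{-13 + 8} = \left(-1355\right) \frac{1}{3323} + \frac{1296}{-5} = - \frac{1355}{3323} + 1296 \left(- \frac{1}{5}\right) = - \frac{1355}{3323} - \frac{1296}{5} = - \frac{4313383}{16615}$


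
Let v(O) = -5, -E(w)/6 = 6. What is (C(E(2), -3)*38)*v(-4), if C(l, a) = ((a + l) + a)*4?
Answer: 31920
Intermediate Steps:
E(w) = -36 (E(w) = -6*6 = -36)
C(l, a) = 4*l + 8*a (C(l, a) = (l + 2*a)*4 = 4*l + 8*a)
(C(E(2), -3)*38)*v(-4) = ((4*(-36) + 8*(-3))*38)*(-5) = ((-144 - 24)*38)*(-5) = -168*38*(-5) = -6384*(-5) = 31920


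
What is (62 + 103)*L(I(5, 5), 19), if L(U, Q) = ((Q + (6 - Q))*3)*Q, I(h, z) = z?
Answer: 56430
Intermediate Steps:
L(U, Q) = 18*Q (L(U, Q) = (6*3)*Q = 18*Q)
(62 + 103)*L(I(5, 5), 19) = (62 + 103)*(18*19) = 165*342 = 56430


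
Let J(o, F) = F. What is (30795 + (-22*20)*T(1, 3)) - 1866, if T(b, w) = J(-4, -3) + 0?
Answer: 30249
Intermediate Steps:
T(b, w) = -3 (T(b, w) = -3 + 0 = -3)
(30795 + (-22*20)*T(1, 3)) - 1866 = (30795 - 22*20*(-3)) - 1866 = (30795 - 440*(-3)) - 1866 = (30795 + 1320) - 1866 = 32115 - 1866 = 30249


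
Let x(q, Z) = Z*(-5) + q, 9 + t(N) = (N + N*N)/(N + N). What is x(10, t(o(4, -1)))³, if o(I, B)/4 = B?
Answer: 1953125/8 ≈ 2.4414e+5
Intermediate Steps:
o(I, B) = 4*B
t(N) = -9 + (N + N²)/(2*N) (t(N) = -9 + (N + N*N)/(N + N) = -9 + (N + N²)/((2*N)) = -9 + (N + N²)*(1/(2*N)) = -9 + (N + N²)/(2*N))
x(q, Z) = q - 5*Z (x(q, Z) = -5*Z + q = q - 5*Z)
x(10, t(o(4, -1)))³ = (10 - 5*(-17/2 + (4*(-1))/2))³ = (10 - 5*(-17/2 + (½)*(-4)))³ = (10 - 5*(-17/2 - 2))³ = (10 - 5*(-21/2))³ = (10 + 105/2)³ = (125/2)³ = 1953125/8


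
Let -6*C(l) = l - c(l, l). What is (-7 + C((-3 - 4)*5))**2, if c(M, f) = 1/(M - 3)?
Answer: 7921/5776 ≈ 1.3714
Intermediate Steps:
c(M, f) = 1/(-3 + M)
C(l) = -l/6 + 1/(6*(-3 + l)) (C(l) = -(l - 1/(-3 + l))/6 = -l/6 + 1/(6*(-3 + l)))
(-7 + C((-3 - 4)*5))**2 = (-7 + (1 - (-3 - 4)*5*(-3 + (-3 - 4)*5))/(6*(-3 + (-3 - 4)*5)))**2 = (-7 + (1 - (-7*5)*(-3 - 7*5))/(6*(-3 - 7*5)))**2 = (-7 + (1 - 1*(-35)*(-3 - 35))/(6*(-3 - 35)))**2 = (-7 + (1/6)*(1 - 1*(-35)*(-38))/(-38))**2 = (-7 + (1/6)*(-1/38)*(1 - 1330))**2 = (-7 + (1/6)*(-1/38)*(-1329))**2 = (-7 + 443/76)**2 = (-89/76)**2 = 7921/5776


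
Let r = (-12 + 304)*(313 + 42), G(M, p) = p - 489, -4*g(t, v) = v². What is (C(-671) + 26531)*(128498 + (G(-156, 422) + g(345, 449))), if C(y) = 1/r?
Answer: 858401754857703/414640 ≈ 2.0702e+9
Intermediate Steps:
g(t, v) = -v²/4
G(M, p) = -489 + p
r = 103660 (r = 292*355 = 103660)
C(y) = 1/103660
(C(-671) + 26531)*(128498 + (G(-156, 422) + g(345, 449))) = (1/103660 + 26531)*(128498 + ((-489 + 422) - ¼*449²)) = 2750203461*(128498 + (-67 - ¼*201601))/103660 = 2750203461*(128498 + (-67 - 201601/4))/103660 = 2750203461*(128498 - 201869/4)/103660 = (2750203461/103660)*(312123/4) = 858401754857703/414640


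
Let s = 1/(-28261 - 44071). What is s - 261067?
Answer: -18883498245/72332 ≈ -2.6107e+5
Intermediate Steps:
s = -1/72332 (s = 1/(-72332) = -1/72332 ≈ -1.3825e-5)
s - 261067 = -1/72332 - 261067 = -18883498245/72332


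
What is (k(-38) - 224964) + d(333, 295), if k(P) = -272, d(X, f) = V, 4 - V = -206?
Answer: -225026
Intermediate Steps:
V = 210 (V = 4 - 1*(-206) = 4 + 206 = 210)
d(X, f) = 210
(k(-38) - 224964) + d(333, 295) = (-272 - 224964) + 210 = -225236 + 210 = -225026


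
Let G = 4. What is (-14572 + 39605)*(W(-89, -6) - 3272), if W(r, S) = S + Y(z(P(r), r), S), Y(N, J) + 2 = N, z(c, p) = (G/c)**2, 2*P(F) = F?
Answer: -650377766928/7921 ≈ -8.2108e+7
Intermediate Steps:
P(F) = F/2
z(c, p) = 16/c**2 (z(c, p) = (4/c)**2 = 16/c**2)
Y(N, J) = -2 + N
W(r, S) = -2 + S + 64/r**2 (W(r, S) = S + (-2 + 16/(r/2)**2) = S + (-2 + 16*(4/r**2)) = S + (-2 + 64/r**2) = -2 + S + 64/r**2)
(-14572 + 39605)*(W(-89, -6) - 3272) = (-14572 + 39605)*((-2 - 6 + 64/(-89)**2) - 3272) = 25033*((-2 - 6 + 64*(1/7921)) - 3272) = 25033*((-2 - 6 + 64/7921) - 3272) = 25033*(-63304/7921 - 3272) = 25033*(-25980816/7921) = -650377766928/7921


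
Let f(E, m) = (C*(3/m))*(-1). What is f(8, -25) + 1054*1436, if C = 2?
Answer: 37838606/25 ≈ 1.5135e+6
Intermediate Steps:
f(E, m) = -6/m (f(E, m) = (2*(3/m))*(-1) = (6/m)*(-1) = -6/m)
f(8, -25) + 1054*1436 = -6/(-25) + 1054*1436 = -6*(-1/25) + 1513544 = 6/25 + 1513544 = 37838606/25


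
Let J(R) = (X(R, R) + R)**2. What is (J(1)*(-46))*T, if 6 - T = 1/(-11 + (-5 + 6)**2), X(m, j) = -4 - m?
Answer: -22448/5 ≈ -4489.6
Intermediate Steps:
J(R) = 16 (J(R) = ((-4 - R) + R)**2 = (-4)**2 = 16)
T = 61/10 (T = 6 - 1/(-11 + (-5 + 6)**2) = 6 - 1/(-11 + 1**2) = 6 - 1/(-11 + 1) = 6 - 1/(-10) = 6 - 1*(-1/10) = 6 + 1/10 = 61/10 ≈ 6.1000)
(J(1)*(-46))*T = (16*(-46))*(61/10) = -736*61/10 = -22448/5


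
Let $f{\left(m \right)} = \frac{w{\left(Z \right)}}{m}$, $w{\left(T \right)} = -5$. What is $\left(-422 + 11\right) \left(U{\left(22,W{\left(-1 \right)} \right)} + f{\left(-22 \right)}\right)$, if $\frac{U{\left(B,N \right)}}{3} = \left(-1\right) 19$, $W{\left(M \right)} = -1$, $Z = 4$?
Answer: $\frac{513339}{22} \approx 23334.0$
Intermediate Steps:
$U{\left(B,N \right)} = -57$ ($U{\left(B,N \right)} = 3 \left(\left(-1\right) 19\right) = 3 \left(-19\right) = -57$)
$f{\left(m \right)} = - \frac{5}{m}$
$\left(-422 + 11\right) \left(U{\left(22,W{\left(-1 \right)} \right)} + f{\left(-22 \right)}\right) = \left(-422 + 11\right) \left(-57 - \frac{5}{-22}\right) = - 411 \left(-57 - - \frac{5}{22}\right) = - 411 \left(-57 + \frac{5}{22}\right) = \left(-411\right) \left(- \frac{1249}{22}\right) = \frac{513339}{22}$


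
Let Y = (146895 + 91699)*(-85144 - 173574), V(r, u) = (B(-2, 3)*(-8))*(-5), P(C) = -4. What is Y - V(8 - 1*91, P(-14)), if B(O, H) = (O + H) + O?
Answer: -61728562452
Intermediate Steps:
B(O, H) = H + 2*O (B(O, H) = (H + O) + O = H + 2*O)
V(r, u) = -40 (V(r, u) = ((3 + 2*(-2))*(-8))*(-5) = ((3 - 4)*(-8))*(-5) = -1*(-8)*(-5) = 8*(-5) = -40)
Y = -61728562492 (Y = 238594*(-258718) = -61728562492)
Y - V(8 - 1*91, P(-14)) = -61728562492 - 1*(-40) = -61728562492 + 40 = -61728562452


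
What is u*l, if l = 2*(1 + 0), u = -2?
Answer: -4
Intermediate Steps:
l = 2 (l = 2*1 = 2)
u*l = -2*2 = -4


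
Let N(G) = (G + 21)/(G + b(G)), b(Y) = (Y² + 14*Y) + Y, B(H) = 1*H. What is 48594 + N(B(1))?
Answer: 826120/17 ≈ 48595.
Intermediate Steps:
B(H) = H
b(Y) = Y² + 15*Y
N(G) = (21 + G)/(G + G*(15 + G)) (N(G) = (G + 21)/(G + G*(15 + G)) = (21 + G)/(G + G*(15 + G)))
48594 + N(B(1)) = 48594 + (21 + 1)/(1*(16 + 1)) = 48594 + 1*22/17 = 48594 + 1*(1/17)*22 = 48594 + 22/17 = 826120/17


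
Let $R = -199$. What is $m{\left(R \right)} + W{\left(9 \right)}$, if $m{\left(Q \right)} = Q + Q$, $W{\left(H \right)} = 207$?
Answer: $-191$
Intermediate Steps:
$m{\left(Q \right)} = 2 Q$
$m{\left(R \right)} + W{\left(9 \right)} = 2 \left(-199\right) + 207 = -398 + 207 = -191$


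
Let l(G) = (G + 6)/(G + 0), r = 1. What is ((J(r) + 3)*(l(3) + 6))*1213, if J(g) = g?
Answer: 43668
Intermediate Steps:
l(G) = (6 + G)/G
((J(r) + 3)*(l(3) + 6))*1213 = ((1 + 3)*((6 + 3)/3 + 6))*1213 = (4*((1/3)*9 + 6))*1213 = (4*(3 + 6))*1213 = (4*9)*1213 = 36*1213 = 43668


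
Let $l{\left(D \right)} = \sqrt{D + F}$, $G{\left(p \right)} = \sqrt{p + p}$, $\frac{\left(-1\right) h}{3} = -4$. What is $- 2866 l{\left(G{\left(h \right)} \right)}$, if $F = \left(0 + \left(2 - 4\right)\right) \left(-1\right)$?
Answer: $- 2866 \sqrt{2 + 2 \sqrt{6}} \approx -7527.8$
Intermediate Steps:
$h = 12$ ($h = \left(-3\right) \left(-4\right) = 12$)
$F = 2$ ($F = \left(0 + \left(2 - 4\right)\right) \left(-1\right) = \left(0 - 2\right) \left(-1\right) = \left(-2\right) \left(-1\right) = 2$)
$G{\left(p \right)} = \sqrt{2} \sqrt{p}$ ($G{\left(p \right)} = \sqrt{2 p} = \sqrt{2} \sqrt{p}$)
$l{\left(D \right)} = \sqrt{2 + D}$ ($l{\left(D \right)} = \sqrt{D + 2} = \sqrt{2 + D}$)
$- 2866 l{\left(G{\left(h \right)} \right)} = - 2866 \sqrt{2 + \sqrt{2} \sqrt{12}} = - 2866 \sqrt{2 + \sqrt{2} \cdot 2 \sqrt{3}} = - 2866 \sqrt{2 + 2 \sqrt{6}}$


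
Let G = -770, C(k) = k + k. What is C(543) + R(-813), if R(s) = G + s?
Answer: -497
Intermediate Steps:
C(k) = 2*k
R(s) = -770 + s
C(543) + R(-813) = 2*543 + (-770 - 813) = 1086 - 1583 = -497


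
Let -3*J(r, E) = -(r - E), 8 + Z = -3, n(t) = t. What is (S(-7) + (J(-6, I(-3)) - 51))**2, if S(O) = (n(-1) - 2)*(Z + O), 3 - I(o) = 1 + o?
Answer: 4/9 ≈ 0.44444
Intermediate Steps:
I(o) = 2 - o (I(o) = 3 - (1 + o) = 3 + (-1 - o) = 2 - o)
Z = -11 (Z = -8 - 3 = -11)
J(r, E) = -E/3 + r/3 (J(r, E) = -(-1)*(r - E)/3 = -(E - r)/3 = -E/3 + r/3)
S(O) = 33 - 3*O (S(O) = (-1 - 2)*(-11 + O) = -3*(-11 + O) = 33 - 3*O)
(S(-7) + (J(-6, I(-3)) - 51))**2 = ((33 - 3*(-7)) + ((-(2 - 1*(-3))/3 + (1/3)*(-6)) - 51))**2 = ((33 + 21) + ((-(2 + 3)/3 - 2) - 51))**2 = (54 + ((-1/3*5 - 2) - 51))**2 = (54 + ((-5/3 - 2) - 51))**2 = (54 + (-11/3 - 51))**2 = (54 - 164/3)**2 = (-2/3)**2 = 4/9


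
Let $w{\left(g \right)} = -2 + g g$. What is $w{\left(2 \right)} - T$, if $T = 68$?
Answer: $-66$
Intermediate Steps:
$w{\left(g \right)} = -2 + g^{2}$
$w{\left(2 \right)} - T = \left(-2 + 2^{2}\right) - 68 = \left(-2 + 4\right) - 68 = 2 - 68 = -66$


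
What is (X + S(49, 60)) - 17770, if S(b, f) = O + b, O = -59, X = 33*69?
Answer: -15503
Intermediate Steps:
X = 2277
S(b, f) = -59 + b
(X + S(49, 60)) - 17770 = (2277 + (-59 + 49)) - 17770 = (2277 - 10) - 17770 = 2267 - 17770 = -15503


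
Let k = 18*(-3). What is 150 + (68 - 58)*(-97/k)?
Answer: 4535/27 ≈ 167.96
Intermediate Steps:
k = -54
150 + (68 - 58)*(-97/k) = 150 + (68 - 58)*(-97/(-54)) = 150 + 10*(-97*(-1/54)) = 150 + 10*(97/54) = 150 + 485/27 = 4535/27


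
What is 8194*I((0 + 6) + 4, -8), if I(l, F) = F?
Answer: -65552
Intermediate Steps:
8194*I((0 + 6) + 4, -8) = 8194*(-8) = -65552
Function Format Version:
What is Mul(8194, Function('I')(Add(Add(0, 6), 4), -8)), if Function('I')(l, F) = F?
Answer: -65552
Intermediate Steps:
Mul(8194, Function('I')(Add(Add(0, 6), 4), -8)) = Mul(8194, -8) = -65552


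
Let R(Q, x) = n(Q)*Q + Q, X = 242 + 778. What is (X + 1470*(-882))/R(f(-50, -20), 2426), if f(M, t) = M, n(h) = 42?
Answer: 129552/215 ≈ 602.57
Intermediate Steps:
X = 1020
R(Q, x) = 43*Q (R(Q, x) = 42*Q + Q = 43*Q)
(X + 1470*(-882))/R(f(-50, -20), 2426) = (1020 + 1470*(-882))/((43*(-50))) = (1020 - 1296540)/(-2150) = -1295520*(-1/2150) = 129552/215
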